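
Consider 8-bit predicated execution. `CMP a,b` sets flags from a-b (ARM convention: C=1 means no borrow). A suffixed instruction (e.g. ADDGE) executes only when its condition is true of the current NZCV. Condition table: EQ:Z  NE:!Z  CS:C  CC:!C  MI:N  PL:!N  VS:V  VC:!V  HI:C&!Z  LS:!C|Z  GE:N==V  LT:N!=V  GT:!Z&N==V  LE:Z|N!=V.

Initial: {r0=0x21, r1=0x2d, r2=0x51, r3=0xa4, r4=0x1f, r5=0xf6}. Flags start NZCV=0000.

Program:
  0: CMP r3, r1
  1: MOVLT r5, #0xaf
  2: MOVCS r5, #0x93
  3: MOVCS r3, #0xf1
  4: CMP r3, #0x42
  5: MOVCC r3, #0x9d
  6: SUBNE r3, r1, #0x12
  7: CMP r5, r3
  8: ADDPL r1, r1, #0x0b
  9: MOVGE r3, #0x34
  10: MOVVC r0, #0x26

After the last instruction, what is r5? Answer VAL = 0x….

VAL = 0x93

[0] flags=0011 → (cmp)
[1] flags=0011 LT?T → r5=0xaf
[2] flags=0011 CS?T → r5=0x93
[3] flags=0011 CS?T → r3=0xf1
[4] flags=1010 → (cmp)
[5] flags=1010 CC?F → skip
[6] flags=1010 NE?T → r3=0x1b
[7] flags=0011 → (cmp)
[8] flags=0011 PL?T → r1=0x38
[9] flags=0011 GE?F → skip
[10] flags=0011 VC?F → skip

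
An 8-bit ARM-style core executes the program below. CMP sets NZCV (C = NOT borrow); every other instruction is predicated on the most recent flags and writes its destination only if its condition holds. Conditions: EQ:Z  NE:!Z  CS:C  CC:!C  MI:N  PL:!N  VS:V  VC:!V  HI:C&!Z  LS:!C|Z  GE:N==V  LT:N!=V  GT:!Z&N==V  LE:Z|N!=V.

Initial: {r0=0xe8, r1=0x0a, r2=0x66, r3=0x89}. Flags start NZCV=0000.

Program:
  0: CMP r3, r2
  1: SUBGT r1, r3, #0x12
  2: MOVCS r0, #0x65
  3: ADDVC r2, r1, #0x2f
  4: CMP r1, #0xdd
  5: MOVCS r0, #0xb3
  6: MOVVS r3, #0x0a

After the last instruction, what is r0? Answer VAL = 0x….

VAL = 0x65

0: ✓ CMP  NZCV=0011
1: · SUBGT
2: ✓ MOVCS  r0←0x65
3: · ADDVC
4: ✓ CMP  NZCV=0000
5: · MOVCS
6: · MOVVS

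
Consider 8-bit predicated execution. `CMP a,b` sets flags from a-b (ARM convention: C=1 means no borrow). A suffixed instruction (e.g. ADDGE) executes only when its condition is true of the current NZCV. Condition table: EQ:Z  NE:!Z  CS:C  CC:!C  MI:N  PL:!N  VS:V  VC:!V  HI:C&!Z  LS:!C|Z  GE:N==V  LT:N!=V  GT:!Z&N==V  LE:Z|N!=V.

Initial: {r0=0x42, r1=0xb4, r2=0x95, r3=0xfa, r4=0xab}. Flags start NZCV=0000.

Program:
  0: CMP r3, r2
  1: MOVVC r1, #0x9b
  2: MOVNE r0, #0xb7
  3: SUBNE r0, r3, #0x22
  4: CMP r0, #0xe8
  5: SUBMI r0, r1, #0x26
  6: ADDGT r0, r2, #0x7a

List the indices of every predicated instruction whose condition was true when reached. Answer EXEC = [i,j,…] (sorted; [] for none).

EXEC = [1,2,3,5]

0: ✓ CMP  NZCV=0010
1: ✓ MOVVC  r1←0x9b
2: ✓ MOVNE  r0←0xb7
3: ✓ SUBNE  r0←0xd8
4: ✓ CMP  NZCV=1000
5: ✓ SUBMI  r0←0x75
6: · ADDGT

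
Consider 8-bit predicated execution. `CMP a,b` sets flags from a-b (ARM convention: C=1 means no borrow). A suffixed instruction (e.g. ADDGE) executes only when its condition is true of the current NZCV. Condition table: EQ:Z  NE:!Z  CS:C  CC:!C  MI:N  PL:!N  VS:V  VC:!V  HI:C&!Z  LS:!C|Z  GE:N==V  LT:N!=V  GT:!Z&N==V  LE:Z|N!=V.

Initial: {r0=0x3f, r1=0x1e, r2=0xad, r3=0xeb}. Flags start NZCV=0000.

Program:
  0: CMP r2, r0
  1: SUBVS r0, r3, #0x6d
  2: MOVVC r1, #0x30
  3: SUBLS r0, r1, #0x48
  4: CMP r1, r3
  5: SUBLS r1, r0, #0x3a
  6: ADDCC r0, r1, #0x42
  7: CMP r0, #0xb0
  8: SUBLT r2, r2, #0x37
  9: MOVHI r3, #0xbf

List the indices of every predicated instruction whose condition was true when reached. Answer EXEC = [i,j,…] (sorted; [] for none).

[0] flags=0011 → (cmp)
[1] flags=0011 VS?T → r0=0x7e
[2] flags=0011 VC?F → skip
[3] flags=0011 LS?F → skip
[4] flags=0000 → (cmp)
[5] flags=0000 LS?T → r1=0x44
[6] flags=0000 CC?T → r0=0x86
[7] flags=1000 → (cmp)
[8] flags=1000 LT?T → r2=0x76
[9] flags=1000 HI?F → skip

EXEC = [1,5,6,8]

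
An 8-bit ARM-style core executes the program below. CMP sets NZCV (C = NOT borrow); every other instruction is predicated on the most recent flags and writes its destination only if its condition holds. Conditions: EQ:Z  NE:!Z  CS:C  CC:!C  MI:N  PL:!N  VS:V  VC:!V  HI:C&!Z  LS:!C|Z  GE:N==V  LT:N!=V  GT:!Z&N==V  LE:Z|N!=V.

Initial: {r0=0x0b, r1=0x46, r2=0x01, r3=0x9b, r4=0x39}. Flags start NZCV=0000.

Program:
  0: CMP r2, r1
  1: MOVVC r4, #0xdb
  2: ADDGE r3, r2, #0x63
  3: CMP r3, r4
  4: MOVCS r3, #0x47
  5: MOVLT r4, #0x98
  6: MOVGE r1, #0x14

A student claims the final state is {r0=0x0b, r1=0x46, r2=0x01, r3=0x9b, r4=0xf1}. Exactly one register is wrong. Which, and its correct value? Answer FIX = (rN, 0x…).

FIX = (r4, 0x98)

0: ✓ CMP  NZCV=1000
1: ✓ MOVVC  r4←0xdb
2: · ADDGE
3: ✓ CMP  NZCV=1000
4: · MOVCS
5: ✓ MOVLT  r4←0x98
6: · MOVGE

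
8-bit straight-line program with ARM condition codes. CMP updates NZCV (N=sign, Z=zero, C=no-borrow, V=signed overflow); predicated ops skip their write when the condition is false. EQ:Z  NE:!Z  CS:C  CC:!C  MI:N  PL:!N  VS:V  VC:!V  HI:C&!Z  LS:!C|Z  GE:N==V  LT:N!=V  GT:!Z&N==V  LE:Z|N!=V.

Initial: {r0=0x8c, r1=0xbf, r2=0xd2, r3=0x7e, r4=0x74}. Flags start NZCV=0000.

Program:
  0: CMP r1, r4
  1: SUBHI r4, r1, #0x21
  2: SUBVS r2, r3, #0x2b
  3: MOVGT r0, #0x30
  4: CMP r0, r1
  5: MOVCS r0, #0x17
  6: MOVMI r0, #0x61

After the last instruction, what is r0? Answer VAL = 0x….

VAL = 0x61

0: ✓ CMP  NZCV=0011
1: ✓ SUBHI  r4←0x9e
2: ✓ SUBVS  r2←0x53
3: · MOVGT
4: ✓ CMP  NZCV=1000
5: · MOVCS
6: ✓ MOVMI  r0←0x61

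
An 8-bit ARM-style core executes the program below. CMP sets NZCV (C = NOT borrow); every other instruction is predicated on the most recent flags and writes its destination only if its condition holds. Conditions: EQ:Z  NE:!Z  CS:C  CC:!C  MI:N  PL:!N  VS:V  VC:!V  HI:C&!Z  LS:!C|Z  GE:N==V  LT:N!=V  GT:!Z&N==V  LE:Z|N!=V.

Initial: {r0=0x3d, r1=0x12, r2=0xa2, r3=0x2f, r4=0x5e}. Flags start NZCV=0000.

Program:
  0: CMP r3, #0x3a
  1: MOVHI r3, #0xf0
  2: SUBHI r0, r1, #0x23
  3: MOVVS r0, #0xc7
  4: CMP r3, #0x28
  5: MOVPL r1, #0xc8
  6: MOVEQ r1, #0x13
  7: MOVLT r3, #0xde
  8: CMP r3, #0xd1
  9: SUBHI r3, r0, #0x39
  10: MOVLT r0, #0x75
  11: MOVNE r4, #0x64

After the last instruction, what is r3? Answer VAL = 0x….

[0] flags=1000 → (cmp)
[1] flags=1000 HI?F → skip
[2] flags=1000 HI?F → skip
[3] flags=1000 VS?F → skip
[4] flags=0010 → (cmp)
[5] flags=0010 PL?T → r1=0xc8
[6] flags=0010 EQ?F → skip
[7] flags=0010 LT?F → skip
[8] flags=0000 → (cmp)
[9] flags=0000 HI?F → skip
[10] flags=0000 LT?F → skip
[11] flags=0000 NE?T → r4=0x64

VAL = 0x2f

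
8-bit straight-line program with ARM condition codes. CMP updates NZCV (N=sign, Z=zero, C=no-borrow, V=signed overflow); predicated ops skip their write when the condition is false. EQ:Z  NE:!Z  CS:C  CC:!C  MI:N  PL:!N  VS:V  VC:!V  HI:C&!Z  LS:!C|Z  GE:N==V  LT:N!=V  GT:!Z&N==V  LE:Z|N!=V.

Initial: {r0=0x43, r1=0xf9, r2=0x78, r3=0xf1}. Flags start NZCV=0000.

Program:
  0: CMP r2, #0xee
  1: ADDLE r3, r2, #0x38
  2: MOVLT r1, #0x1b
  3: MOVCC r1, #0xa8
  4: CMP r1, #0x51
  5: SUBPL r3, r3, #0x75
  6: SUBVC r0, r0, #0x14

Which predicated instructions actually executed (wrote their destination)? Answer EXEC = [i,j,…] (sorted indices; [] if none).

0: ✓ CMP  NZCV=1001
1: · ADDLE
2: · MOVLT
3: ✓ MOVCC  r1←0xa8
4: ✓ CMP  NZCV=0011
5: ✓ SUBPL  r3←0x7c
6: · SUBVC

EXEC = [3,5]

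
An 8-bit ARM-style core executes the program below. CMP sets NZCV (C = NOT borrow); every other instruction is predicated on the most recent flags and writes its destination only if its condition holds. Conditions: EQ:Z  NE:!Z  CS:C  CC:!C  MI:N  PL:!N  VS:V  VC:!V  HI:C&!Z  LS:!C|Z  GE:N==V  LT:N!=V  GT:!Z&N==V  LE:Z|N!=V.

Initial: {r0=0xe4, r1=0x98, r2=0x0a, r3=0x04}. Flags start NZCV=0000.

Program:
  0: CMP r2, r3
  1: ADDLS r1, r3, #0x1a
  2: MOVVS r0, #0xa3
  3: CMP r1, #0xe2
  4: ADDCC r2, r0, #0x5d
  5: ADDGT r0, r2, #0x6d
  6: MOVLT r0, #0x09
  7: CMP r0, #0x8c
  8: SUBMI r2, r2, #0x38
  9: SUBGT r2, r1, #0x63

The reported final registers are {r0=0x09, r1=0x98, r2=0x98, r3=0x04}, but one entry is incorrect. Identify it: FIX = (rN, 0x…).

FIX = (r2, 0x35)

[0] flags=0010 → (cmp)
[1] flags=0010 LS?F → skip
[2] flags=0010 VS?F → skip
[3] flags=1000 → (cmp)
[4] flags=1000 CC?T → r2=0x41
[5] flags=1000 GT?F → skip
[6] flags=1000 LT?T → r0=0x09
[7] flags=0000 → (cmp)
[8] flags=0000 MI?F → skip
[9] flags=0000 GT?T → r2=0x35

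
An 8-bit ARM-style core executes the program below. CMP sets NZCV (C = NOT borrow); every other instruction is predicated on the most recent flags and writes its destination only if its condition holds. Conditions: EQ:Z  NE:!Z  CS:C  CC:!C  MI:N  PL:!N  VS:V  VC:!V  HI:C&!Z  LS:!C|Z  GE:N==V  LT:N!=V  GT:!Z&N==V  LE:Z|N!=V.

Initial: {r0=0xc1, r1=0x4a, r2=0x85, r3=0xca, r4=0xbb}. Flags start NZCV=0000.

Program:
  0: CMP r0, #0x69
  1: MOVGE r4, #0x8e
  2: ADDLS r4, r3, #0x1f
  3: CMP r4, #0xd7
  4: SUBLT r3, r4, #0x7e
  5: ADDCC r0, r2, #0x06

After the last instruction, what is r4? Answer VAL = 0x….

[0] flags=0011 → (cmp)
[1] flags=0011 GE?F → skip
[2] flags=0011 LS?F → skip
[3] flags=1000 → (cmp)
[4] flags=1000 LT?T → r3=0x3d
[5] flags=1000 CC?T → r0=0x8b

VAL = 0xbb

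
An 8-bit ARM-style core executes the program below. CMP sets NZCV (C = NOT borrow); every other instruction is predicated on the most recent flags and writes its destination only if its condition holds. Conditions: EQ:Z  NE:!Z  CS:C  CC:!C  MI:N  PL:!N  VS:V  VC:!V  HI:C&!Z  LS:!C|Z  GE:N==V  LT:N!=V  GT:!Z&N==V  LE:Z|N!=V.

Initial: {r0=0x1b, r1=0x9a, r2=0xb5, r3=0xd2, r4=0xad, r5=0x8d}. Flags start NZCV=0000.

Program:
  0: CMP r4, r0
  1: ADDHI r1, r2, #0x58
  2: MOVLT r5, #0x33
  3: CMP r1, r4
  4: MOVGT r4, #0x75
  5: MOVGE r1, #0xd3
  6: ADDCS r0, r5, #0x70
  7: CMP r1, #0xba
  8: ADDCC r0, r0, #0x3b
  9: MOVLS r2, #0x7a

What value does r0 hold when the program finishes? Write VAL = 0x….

VAL = 0x1b

0: ✓ CMP  NZCV=1010
1: ✓ ADDHI  r1←0x0d
2: ✓ MOVLT  r5←0x33
3: ✓ CMP  NZCV=0000
4: ✓ MOVGT  r4←0x75
5: ✓ MOVGE  r1←0xd3
6: · ADDCS
7: ✓ CMP  NZCV=0010
8: · ADDCC
9: · MOVLS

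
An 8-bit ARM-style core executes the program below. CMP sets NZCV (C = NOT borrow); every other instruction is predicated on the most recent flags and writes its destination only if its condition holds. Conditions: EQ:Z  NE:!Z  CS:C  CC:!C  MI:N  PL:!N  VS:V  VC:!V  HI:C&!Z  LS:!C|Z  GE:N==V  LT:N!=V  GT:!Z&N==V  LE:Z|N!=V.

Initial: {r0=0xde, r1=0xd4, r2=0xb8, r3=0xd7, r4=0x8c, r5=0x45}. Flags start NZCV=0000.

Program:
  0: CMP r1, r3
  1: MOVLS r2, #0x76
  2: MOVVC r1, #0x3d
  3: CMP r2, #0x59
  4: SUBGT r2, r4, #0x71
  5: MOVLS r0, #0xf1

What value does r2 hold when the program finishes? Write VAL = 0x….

0: ✓ CMP  NZCV=1000
1: ✓ MOVLS  r2←0x76
2: ✓ MOVVC  r1←0x3d
3: ✓ CMP  NZCV=0010
4: ✓ SUBGT  r2←0x1b
5: · MOVLS

VAL = 0x1b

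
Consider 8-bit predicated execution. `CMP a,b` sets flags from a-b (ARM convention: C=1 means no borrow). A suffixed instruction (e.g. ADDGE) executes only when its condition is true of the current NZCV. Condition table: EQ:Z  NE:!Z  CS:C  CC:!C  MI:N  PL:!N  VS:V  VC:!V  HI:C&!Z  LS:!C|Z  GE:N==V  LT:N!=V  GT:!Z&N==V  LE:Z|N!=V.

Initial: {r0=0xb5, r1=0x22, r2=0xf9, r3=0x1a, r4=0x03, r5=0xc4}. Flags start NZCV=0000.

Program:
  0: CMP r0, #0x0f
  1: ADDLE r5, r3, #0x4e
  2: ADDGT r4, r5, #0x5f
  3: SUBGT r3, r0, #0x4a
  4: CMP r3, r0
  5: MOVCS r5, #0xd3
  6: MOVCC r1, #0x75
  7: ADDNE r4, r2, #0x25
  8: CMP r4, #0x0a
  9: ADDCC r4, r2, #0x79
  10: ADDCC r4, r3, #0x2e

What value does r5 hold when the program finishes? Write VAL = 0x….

VAL = 0x68

[0] flags=1010 → (cmp)
[1] flags=1010 LE?T → r5=0x68
[2] flags=1010 GT?F → skip
[3] flags=1010 GT?F → skip
[4] flags=0000 → (cmp)
[5] flags=0000 CS?F → skip
[6] flags=0000 CC?T → r1=0x75
[7] flags=0000 NE?T → r4=0x1e
[8] flags=0010 → (cmp)
[9] flags=0010 CC?F → skip
[10] flags=0010 CC?F → skip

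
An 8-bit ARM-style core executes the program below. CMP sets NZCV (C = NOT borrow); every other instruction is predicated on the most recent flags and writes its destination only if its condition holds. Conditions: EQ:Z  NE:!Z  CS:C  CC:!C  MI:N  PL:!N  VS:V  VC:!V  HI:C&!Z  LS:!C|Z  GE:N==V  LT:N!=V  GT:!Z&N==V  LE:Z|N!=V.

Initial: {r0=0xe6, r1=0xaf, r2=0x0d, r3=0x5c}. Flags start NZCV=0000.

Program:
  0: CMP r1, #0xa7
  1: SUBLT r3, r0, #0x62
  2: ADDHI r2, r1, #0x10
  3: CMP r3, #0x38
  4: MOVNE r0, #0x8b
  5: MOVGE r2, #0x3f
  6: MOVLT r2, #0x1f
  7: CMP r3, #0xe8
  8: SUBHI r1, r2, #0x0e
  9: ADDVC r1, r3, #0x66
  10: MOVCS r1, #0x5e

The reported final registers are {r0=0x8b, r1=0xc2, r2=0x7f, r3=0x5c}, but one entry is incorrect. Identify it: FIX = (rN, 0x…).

[0] flags=0010 → (cmp)
[1] flags=0010 LT?F → skip
[2] flags=0010 HI?T → r2=0xbf
[3] flags=0010 → (cmp)
[4] flags=0010 NE?T → r0=0x8b
[5] flags=0010 GE?T → r2=0x3f
[6] flags=0010 LT?F → skip
[7] flags=0000 → (cmp)
[8] flags=0000 HI?F → skip
[9] flags=0000 VC?T → r1=0xc2
[10] flags=0000 CS?F → skip

FIX = (r2, 0x3f)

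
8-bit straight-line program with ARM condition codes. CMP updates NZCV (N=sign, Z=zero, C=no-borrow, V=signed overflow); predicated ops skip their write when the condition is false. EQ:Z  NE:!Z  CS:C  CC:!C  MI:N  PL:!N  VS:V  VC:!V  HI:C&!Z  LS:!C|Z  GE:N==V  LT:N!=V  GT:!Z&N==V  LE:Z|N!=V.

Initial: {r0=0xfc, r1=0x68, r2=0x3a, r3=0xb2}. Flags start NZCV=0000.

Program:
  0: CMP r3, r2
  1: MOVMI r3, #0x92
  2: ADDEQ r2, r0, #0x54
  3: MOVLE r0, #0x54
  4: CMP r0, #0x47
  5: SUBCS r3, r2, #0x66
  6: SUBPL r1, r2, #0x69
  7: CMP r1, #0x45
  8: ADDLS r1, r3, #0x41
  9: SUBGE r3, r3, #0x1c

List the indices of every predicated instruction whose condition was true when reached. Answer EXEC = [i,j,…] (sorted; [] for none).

0: ✓ CMP  NZCV=0011
1: · MOVMI
2: · ADDEQ
3: ✓ MOVLE  r0←0x54
4: ✓ CMP  NZCV=0010
5: ✓ SUBCS  r3←0xd4
6: ✓ SUBPL  r1←0xd1
7: ✓ CMP  NZCV=1010
8: · ADDLS
9: · SUBGE

EXEC = [3,5,6]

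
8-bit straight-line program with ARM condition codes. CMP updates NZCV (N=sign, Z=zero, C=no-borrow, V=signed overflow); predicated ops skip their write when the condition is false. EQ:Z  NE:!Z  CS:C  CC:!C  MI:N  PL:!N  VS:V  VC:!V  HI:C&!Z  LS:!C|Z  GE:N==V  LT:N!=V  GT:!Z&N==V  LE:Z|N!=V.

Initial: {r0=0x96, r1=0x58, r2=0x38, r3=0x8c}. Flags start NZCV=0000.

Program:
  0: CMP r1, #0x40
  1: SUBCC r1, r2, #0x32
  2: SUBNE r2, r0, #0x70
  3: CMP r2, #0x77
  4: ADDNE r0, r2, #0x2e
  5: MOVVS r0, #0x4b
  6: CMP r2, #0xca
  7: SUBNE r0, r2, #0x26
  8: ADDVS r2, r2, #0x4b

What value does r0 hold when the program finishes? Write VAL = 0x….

0: ✓ CMP  NZCV=0010
1: · SUBCC
2: ✓ SUBNE  r2←0x26
3: ✓ CMP  NZCV=1000
4: ✓ ADDNE  r0←0x54
5: · MOVVS
6: ✓ CMP  NZCV=0000
7: ✓ SUBNE  r0←0x00
8: · ADDVS

VAL = 0x00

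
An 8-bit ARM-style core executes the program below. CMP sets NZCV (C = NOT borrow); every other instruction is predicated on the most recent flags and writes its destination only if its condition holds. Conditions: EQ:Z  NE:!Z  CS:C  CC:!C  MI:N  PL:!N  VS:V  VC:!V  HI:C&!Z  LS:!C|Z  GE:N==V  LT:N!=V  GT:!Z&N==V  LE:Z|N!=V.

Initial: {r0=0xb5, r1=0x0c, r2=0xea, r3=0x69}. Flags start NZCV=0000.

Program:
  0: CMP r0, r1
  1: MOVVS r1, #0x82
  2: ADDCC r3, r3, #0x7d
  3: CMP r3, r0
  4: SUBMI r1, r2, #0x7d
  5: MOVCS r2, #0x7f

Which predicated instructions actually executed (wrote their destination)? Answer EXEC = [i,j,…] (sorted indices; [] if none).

EXEC = [4]

0: ✓ CMP  NZCV=1010
1: · MOVVS
2: · ADDCC
3: ✓ CMP  NZCV=1001
4: ✓ SUBMI  r1←0x6d
5: · MOVCS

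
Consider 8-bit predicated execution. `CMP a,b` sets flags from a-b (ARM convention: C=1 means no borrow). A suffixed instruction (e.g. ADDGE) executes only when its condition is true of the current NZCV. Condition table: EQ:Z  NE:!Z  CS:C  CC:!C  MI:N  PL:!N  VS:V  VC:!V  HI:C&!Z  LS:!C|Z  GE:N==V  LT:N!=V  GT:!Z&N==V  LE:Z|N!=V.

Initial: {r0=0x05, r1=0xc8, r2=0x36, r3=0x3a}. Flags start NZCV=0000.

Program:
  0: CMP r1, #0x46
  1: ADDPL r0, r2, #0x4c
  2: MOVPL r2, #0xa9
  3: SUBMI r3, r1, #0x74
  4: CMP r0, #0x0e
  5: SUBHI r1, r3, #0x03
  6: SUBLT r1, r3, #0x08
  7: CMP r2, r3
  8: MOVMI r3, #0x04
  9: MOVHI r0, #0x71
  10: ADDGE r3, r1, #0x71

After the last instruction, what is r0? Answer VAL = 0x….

VAL = 0x05

0: ✓ CMP  NZCV=1010
1: · ADDPL
2: · MOVPL
3: ✓ SUBMI  r3←0x54
4: ✓ CMP  NZCV=1000
5: · SUBHI
6: ✓ SUBLT  r1←0x4c
7: ✓ CMP  NZCV=1000
8: ✓ MOVMI  r3←0x04
9: · MOVHI
10: · ADDGE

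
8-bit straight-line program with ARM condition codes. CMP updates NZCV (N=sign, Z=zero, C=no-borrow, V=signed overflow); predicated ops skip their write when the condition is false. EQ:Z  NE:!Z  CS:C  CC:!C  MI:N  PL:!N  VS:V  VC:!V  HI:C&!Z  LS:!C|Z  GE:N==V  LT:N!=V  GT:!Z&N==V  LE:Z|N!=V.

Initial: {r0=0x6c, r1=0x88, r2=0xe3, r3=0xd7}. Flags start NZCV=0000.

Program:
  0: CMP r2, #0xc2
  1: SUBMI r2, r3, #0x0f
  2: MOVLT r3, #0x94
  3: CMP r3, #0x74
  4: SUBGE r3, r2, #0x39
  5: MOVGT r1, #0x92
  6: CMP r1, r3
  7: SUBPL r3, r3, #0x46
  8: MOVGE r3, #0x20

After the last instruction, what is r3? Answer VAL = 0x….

VAL = 0xd7

[0] flags=0010 → (cmp)
[1] flags=0010 MI?F → skip
[2] flags=0010 LT?F → skip
[3] flags=0011 → (cmp)
[4] flags=0011 GE?F → skip
[5] flags=0011 GT?F → skip
[6] flags=1000 → (cmp)
[7] flags=1000 PL?F → skip
[8] flags=1000 GE?F → skip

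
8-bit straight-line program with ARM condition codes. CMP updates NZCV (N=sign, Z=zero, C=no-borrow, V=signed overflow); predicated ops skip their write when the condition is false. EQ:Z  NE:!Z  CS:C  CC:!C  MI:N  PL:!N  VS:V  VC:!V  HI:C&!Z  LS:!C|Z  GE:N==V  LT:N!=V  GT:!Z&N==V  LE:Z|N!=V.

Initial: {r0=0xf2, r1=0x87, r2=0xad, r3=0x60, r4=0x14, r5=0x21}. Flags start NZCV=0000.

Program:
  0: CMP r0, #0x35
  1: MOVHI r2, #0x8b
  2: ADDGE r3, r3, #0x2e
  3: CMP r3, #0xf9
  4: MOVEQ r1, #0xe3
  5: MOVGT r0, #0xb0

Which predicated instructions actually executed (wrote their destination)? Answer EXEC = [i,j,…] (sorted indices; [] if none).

EXEC = [1,5]

0: ✓ CMP  NZCV=1010
1: ✓ MOVHI  r2←0x8b
2: · ADDGE
3: ✓ CMP  NZCV=0000
4: · MOVEQ
5: ✓ MOVGT  r0←0xb0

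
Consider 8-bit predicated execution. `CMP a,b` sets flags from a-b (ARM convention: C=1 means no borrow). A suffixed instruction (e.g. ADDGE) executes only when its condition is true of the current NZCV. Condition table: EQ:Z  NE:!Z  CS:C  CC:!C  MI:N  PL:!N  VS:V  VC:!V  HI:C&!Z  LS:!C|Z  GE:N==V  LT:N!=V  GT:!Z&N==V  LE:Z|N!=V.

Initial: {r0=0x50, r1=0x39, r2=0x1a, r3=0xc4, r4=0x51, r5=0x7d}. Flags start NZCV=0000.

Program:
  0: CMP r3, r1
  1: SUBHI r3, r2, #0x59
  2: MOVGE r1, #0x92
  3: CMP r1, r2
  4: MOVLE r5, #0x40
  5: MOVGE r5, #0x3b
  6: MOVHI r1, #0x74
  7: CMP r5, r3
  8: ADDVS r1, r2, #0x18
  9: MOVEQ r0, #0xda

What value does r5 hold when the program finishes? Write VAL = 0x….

0: ✓ CMP  NZCV=1010
1: ✓ SUBHI  r3←0xc1
2: · MOVGE
3: ✓ CMP  NZCV=0010
4: · MOVLE
5: ✓ MOVGE  r5←0x3b
6: ✓ MOVHI  r1←0x74
7: ✓ CMP  NZCV=0000
8: · ADDVS
9: · MOVEQ

VAL = 0x3b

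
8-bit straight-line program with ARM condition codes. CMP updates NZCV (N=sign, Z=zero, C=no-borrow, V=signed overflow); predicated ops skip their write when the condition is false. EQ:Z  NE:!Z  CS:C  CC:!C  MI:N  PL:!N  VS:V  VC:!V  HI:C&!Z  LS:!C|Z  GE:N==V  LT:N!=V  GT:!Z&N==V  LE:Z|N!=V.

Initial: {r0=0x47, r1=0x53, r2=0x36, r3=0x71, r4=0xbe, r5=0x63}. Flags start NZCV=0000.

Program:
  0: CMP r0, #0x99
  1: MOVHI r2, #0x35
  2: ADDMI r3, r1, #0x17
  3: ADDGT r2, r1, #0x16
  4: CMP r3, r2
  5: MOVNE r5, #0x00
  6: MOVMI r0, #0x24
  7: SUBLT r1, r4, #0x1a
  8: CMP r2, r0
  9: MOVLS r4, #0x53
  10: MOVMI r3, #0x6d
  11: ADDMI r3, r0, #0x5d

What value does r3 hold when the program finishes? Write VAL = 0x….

VAL = 0x6a

[0] flags=1001 → (cmp)
[1] flags=1001 HI?F → skip
[2] flags=1001 MI?T → r3=0x6a
[3] flags=1001 GT?T → r2=0x69
[4] flags=0010 → (cmp)
[5] flags=0010 NE?T → r5=0x00
[6] flags=0010 MI?F → skip
[7] flags=0010 LT?F → skip
[8] flags=0010 → (cmp)
[9] flags=0010 LS?F → skip
[10] flags=0010 MI?F → skip
[11] flags=0010 MI?F → skip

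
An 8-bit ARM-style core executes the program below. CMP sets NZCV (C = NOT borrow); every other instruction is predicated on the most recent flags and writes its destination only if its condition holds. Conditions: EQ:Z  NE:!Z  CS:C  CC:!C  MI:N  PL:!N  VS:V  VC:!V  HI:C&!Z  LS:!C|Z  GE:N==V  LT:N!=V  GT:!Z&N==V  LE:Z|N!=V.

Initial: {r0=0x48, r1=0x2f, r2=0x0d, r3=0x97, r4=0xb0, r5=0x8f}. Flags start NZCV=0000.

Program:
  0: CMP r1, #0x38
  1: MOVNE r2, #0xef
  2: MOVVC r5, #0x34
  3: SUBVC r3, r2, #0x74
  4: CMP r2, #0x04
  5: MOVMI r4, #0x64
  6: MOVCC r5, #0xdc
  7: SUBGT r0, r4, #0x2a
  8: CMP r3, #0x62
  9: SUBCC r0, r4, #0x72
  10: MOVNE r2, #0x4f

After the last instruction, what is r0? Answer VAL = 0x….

0: ✓ CMP  NZCV=1000
1: ✓ MOVNE  r2←0xef
2: ✓ MOVVC  r5←0x34
3: ✓ SUBVC  r3←0x7b
4: ✓ CMP  NZCV=1010
5: ✓ MOVMI  r4←0x64
6: · MOVCC
7: · SUBGT
8: ✓ CMP  NZCV=0010
9: · SUBCC
10: ✓ MOVNE  r2←0x4f

VAL = 0x48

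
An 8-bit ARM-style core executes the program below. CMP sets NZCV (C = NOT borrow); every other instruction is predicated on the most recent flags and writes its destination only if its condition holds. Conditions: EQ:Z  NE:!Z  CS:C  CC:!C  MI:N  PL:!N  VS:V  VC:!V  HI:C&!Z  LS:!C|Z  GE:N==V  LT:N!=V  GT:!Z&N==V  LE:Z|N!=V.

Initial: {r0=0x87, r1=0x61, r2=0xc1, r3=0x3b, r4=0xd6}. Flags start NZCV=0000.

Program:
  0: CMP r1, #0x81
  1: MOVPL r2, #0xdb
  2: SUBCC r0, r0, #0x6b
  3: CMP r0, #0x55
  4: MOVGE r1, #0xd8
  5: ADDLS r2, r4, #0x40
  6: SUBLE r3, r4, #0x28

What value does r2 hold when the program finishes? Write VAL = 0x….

VAL = 0x16

0: ✓ CMP  NZCV=1001
1: · MOVPL
2: ✓ SUBCC  r0←0x1c
3: ✓ CMP  NZCV=1000
4: · MOVGE
5: ✓ ADDLS  r2←0x16
6: ✓ SUBLE  r3←0xae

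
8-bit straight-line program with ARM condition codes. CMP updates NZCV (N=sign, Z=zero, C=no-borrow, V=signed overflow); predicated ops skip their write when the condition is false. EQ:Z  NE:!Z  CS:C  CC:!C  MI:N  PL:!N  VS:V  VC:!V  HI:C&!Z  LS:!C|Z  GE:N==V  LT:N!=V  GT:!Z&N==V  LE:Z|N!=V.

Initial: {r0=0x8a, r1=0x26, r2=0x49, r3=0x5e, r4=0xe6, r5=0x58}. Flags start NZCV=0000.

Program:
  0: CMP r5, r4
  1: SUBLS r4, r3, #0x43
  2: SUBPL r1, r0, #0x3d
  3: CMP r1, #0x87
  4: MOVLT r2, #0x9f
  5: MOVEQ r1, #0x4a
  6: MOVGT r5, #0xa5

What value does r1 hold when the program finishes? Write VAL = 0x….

0: ✓ CMP  NZCV=0000
1: ✓ SUBLS  r4←0x1b
2: ✓ SUBPL  r1←0x4d
3: ✓ CMP  NZCV=1001
4: · MOVLT
5: · MOVEQ
6: ✓ MOVGT  r5←0xa5

VAL = 0x4d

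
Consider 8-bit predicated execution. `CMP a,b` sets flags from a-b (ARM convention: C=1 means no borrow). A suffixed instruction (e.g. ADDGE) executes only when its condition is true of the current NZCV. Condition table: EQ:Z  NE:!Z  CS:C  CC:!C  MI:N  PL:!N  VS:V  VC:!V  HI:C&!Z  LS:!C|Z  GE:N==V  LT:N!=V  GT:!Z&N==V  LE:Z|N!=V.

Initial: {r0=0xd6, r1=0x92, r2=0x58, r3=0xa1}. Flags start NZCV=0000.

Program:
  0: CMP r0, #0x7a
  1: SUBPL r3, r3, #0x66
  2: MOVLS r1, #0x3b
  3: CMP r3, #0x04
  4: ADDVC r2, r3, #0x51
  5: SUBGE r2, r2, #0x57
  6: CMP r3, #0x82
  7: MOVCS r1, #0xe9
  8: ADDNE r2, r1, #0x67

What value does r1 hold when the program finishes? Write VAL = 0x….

VAL = 0x92

0: ✓ CMP  NZCV=0011
1: ✓ SUBPL  r3←0x3b
2: · MOVLS
3: ✓ CMP  NZCV=0010
4: ✓ ADDVC  r2←0x8c
5: ✓ SUBGE  r2←0x35
6: ✓ CMP  NZCV=1001
7: · MOVCS
8: ✓ ADDNE  r2←0xf9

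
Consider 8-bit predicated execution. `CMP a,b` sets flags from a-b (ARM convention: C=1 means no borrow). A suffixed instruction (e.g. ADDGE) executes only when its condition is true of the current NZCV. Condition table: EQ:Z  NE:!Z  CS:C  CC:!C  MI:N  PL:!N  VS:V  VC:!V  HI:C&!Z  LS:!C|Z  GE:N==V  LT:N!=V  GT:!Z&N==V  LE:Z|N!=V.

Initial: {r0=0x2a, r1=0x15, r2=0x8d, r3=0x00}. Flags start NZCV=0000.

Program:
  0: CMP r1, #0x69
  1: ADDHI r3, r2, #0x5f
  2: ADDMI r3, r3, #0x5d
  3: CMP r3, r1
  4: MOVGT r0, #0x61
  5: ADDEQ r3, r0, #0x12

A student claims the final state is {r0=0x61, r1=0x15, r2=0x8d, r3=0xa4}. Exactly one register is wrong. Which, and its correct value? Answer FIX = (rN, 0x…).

0: ✓ CMP  NZCV=1000
1: · ADDHI
2: ✓ ADDMI  r3←0x5d
3: ✓ CMP  NZCV=0010
4: ✓ MOVGT  r0←0x61
5: · ADDEQ

FIX = (r3, 0x5d)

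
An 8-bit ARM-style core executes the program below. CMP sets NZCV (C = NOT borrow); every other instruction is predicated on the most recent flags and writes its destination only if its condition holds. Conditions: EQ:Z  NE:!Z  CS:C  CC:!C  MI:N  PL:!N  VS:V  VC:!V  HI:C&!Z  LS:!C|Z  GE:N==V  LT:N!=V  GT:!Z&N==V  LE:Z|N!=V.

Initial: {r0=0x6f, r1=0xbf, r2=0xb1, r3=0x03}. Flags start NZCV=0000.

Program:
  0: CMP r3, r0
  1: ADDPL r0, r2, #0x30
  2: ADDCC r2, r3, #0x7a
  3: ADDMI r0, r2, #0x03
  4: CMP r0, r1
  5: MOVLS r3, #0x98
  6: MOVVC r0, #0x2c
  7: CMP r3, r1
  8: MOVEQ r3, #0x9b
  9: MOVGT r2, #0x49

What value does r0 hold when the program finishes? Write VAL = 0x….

[0] flags=1000 → (cmp)
[1] flags=1000 PL?F → skip
[2] flags=1000 CC?T → r2=0x7d
[3] flags=1000 MI?T → r0=0x80
[4] flags=1000 → (cmp)
[5] flags=1000 LS?T → r3=0x98
[6] flags=1000 VC?T → r0=0x2c
[7] flags=1000 → (cmp)
[8] flags=1000 EQ?F → skip
[9] flags=1000 GT?F → skip

VAL = 0x2c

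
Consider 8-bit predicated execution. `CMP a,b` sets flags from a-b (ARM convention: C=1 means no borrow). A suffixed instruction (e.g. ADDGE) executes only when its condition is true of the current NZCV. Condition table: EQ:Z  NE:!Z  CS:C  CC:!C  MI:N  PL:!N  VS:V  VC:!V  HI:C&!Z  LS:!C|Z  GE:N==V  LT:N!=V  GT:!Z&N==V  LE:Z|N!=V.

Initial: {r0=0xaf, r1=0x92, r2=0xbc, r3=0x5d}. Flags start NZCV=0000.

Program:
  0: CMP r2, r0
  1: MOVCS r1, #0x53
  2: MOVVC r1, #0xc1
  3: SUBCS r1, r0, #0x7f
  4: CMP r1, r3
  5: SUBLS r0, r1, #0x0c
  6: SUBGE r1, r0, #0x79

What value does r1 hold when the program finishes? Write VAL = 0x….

0: ✓ CMP  NZCV=0010
1: ✓ MOVCS  r1←0x53
2: ✓ MOVVC  r1←0xc1
3: ✓ SUBCS  r1←0x30
4: ✓ CMP  NZCV=1000
5: ✓ SUBLS  r0←0x24
6: · SUBGE

VAL = 0x30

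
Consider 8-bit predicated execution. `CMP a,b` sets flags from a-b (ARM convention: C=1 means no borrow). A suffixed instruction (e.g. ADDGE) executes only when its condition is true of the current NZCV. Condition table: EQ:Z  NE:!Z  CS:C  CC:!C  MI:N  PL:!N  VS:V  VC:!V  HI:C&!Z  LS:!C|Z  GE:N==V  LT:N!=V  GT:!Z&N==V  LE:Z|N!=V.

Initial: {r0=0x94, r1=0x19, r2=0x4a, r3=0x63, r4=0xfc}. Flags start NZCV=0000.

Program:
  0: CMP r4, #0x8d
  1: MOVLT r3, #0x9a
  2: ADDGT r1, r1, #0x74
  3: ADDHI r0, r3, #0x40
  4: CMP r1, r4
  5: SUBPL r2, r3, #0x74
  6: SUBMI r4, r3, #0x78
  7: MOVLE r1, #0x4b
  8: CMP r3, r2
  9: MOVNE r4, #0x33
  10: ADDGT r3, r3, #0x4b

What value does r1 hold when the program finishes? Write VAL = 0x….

0: ✓ CMP  NZCV=0010
1: · MOVLT
2: ✓ ADDGT  r1←0x8d
3: ✓ ADDHI  r0←0xa3
4: ✓ CMP  NZCV=1000
5: · SUBPL
6: ✓ SUBMI  r4←0xeb
7: ✓ MOVLE  r1←0x4b
8: ✓ CMP  NZCV=0010
9: ✓ MOVNE  r4←0x33
10: ✓ ADDGT  r3←0xae

VAL = 0x4b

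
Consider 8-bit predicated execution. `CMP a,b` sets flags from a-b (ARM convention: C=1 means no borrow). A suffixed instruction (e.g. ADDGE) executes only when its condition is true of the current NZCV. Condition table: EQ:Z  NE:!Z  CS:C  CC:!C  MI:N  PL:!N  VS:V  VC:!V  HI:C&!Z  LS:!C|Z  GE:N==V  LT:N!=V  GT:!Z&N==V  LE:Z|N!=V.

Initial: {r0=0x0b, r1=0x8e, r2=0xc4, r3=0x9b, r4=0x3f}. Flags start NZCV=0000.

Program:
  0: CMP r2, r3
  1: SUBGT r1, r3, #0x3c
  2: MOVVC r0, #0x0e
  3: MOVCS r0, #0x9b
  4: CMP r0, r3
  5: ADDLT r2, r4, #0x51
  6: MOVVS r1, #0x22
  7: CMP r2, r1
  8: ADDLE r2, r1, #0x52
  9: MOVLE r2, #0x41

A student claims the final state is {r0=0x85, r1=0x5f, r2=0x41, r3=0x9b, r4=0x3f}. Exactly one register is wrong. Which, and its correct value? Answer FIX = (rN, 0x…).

FIX = (r0, 0x9b)

0: ✓ CMP  NZCV=0010
1: ✓ SUBGT  r1←0x5f
2: ✓ MOVVC  r0←0x0e
3: ✓ MOVCS  r0←0x9b
4: ✓ CMP  NZCV=0110
5: · ADDLT
6: · MOVVS
7: ✓ CMP  NZCV=0011
8: ✓ ADDLE  r2←0xb1
9: ✓ MOVLE  r2←0x41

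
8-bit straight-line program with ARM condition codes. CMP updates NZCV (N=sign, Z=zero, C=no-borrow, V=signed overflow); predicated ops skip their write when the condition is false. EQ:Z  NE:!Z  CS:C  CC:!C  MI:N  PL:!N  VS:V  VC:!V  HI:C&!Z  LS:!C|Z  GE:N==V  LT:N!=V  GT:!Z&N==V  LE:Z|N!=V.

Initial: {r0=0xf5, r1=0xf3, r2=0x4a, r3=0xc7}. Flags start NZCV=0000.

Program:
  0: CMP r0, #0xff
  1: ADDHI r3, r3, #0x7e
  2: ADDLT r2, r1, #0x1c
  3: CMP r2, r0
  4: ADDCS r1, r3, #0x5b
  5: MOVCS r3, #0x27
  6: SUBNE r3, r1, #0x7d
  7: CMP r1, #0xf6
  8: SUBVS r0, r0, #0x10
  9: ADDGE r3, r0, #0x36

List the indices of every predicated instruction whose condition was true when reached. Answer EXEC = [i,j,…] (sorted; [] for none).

EXEC = [2,6]

[0] flags=1000 → (cmp)
[1] flags=1000 HI?F → skip
[2] flags=1000 LT?T → r2=0x0f
[3] flags=0000 → (cmp)
[4] flags=0000 CS?F → skip
[5] flags=0000 CS?F → skip
[6] flags=0000 NE?T → r3=0x76
[7] flags=1000 → (cmp)
[8] flags=1000 VS?F → skip
[9] flags=1000 GE?F → skip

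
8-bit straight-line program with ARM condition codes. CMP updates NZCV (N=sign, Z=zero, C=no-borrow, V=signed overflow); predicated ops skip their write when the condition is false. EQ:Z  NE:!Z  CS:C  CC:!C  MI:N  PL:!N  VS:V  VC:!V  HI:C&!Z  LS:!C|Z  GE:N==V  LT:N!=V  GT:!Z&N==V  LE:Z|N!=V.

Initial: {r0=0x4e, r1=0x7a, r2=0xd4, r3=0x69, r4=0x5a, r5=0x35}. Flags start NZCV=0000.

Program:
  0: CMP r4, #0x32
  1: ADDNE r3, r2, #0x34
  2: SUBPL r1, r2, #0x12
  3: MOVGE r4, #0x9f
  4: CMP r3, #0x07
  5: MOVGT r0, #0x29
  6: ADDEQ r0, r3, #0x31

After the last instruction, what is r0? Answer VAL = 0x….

VAL = 0x29

[0] flags=0010 → (cmp)
[1] flags=0010 NE?T → r3=0x08
[2] flags=0010 PL?T → r1=0xc2
[3] flags=0010 GE?T → r4=0x9f
[4] flags=0010 → (cmp)
[5] flags=0010 GT?T → r0=0x29
[6] flags=0010 EQ?F → skip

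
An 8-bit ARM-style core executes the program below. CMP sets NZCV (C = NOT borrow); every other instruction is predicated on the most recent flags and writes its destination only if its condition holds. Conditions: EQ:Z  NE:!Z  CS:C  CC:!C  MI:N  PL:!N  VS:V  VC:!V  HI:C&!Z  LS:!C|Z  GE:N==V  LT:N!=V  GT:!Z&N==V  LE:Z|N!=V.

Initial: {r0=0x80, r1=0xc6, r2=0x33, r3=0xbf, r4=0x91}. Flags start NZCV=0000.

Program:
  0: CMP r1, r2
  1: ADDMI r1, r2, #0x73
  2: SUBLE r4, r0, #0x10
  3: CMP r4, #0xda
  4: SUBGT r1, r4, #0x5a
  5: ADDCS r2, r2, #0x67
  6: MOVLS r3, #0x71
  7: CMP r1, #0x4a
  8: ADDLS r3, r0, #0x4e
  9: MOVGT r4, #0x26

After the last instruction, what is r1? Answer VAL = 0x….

VAL = 0x16

0: ✓ CMP  NZCV=1010
1: ✓ ADDMI  r1←0xa6
2: ✓ SUBLE  r4←0x70
3: ✓ CMP  NZCV=1001
4: ✓ SUBGT  r1←0x16
5: · ADDCS
6: ✓ MOVLS  r3←0x71
7: ✓ CMP  NZCV=1000
8: ✓ ADDLS  r3←0xce
9: · MOVGT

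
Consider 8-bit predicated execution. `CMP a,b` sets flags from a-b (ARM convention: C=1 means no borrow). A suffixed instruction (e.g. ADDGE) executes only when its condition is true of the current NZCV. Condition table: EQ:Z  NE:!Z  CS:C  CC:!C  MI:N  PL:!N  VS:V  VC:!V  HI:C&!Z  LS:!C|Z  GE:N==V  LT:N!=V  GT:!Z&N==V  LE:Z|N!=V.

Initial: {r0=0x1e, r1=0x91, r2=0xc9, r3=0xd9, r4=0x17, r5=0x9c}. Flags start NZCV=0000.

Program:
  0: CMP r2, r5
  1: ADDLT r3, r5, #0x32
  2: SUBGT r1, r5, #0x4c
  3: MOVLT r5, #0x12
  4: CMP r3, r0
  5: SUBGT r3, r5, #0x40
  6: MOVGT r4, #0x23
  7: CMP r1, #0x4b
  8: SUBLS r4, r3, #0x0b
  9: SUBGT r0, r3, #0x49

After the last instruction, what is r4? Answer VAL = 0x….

[0] flags=0010 → (cmp)
[1] flags=0010 LT?F → skip
[2] flags=0010 GT?T → r1=0x50
[3] flags=0010 LT?F → skip
[4] flags=1010 → (cmp)
[5] flags=1010 GT?F → skip
[6] flags=1010 GT?F → skip
[7] flags=0010 → (cmp)
[8] flags=0010 LS?F → skip
[9] flags=0010 GT?T → r0=0x90

VAL = 0x17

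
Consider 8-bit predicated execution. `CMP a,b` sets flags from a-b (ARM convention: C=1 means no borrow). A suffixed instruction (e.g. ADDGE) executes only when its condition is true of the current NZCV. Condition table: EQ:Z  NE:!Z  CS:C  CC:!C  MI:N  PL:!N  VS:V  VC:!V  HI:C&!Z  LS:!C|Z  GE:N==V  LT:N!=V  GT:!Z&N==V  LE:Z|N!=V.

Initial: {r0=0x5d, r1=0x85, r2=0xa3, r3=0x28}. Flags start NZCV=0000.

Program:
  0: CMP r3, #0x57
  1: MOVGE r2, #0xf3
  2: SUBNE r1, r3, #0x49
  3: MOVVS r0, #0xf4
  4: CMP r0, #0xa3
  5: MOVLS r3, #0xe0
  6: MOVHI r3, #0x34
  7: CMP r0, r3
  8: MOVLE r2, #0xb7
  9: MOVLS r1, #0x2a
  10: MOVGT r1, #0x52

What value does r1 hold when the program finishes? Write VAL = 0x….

VAL = 0x52

[0] flags=1000 → (cmp)
[1] flags=1000 GE?F → skip
[2] flags=1000 NE?T → r1=0xdf
[3] flags=1000 VS?F → skip
[4] flags=1001 → (cmp)
[5] flags=1001 LS?T → r3=0xe0
[6] flags=1001 HI?F → skip
[7] flags=0000 → (cmp)
[8] flags=0000 LE?F → skip
[9] flags=0000 LS?T → r1=0x2a
[10] flags=0000 GT?T → r1=0x52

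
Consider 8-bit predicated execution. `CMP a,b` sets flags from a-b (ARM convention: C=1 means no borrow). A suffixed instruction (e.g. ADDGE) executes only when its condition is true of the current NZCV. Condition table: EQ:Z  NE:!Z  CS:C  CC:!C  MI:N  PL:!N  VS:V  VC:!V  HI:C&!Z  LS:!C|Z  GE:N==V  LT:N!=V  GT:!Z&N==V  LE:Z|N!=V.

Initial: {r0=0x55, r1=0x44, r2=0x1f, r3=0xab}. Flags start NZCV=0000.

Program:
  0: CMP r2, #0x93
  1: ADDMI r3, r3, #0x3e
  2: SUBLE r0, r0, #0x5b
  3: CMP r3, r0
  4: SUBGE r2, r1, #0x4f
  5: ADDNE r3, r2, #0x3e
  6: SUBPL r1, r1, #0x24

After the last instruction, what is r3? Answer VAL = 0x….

VAL = 0x5d

[0] flags=1001 → (cmp)
[1] flags=1001 MI?T → r3=0xe9
[2] flags=1001 LE?F → skip
[3] flags=1010 → (cmp)
[4] flags=1010 GE?F → skip
[5] flags=1010 NE?T → r3=0x5d
[6] flags=1010 PL?F → skip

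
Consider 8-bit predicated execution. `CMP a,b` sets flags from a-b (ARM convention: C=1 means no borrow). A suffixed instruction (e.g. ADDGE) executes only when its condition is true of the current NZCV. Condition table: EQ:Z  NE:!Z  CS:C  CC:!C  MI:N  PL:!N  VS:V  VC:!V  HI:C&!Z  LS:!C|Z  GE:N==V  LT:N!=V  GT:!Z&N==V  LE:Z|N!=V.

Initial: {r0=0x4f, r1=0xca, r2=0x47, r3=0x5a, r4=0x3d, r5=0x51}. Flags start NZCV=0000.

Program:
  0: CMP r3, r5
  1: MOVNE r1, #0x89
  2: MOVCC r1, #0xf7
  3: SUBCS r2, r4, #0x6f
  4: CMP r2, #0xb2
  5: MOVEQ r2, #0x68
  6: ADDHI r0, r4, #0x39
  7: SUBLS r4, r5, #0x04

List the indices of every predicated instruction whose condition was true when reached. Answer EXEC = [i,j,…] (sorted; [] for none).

0: ✓ CMP  NZCV=0010
1: ✓ MOVNE  r1←0x89
2: · MOVCC
3: ✓ SUBCS  r2←0xce
4: ✓ CMP  NZCV=0010
5: · MOVEQ
6: ✓ ADDHI  r0←0x76
7: · SUBLS

EXEC = [1,3,6]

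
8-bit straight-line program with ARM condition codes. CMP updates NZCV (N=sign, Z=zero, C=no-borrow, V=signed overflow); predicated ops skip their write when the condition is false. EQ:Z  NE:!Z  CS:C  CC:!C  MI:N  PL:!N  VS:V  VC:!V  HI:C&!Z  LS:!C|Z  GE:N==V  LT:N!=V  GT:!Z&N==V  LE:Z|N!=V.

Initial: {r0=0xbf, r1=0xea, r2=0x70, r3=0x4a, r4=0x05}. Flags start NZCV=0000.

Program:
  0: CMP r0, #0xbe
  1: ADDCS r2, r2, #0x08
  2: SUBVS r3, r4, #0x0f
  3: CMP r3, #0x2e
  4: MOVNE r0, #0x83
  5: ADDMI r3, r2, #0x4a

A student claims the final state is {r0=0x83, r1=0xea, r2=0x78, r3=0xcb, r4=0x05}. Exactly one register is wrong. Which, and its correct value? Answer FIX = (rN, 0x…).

FIX = (r3, 0x4a)

[0] flags=0010 → (cmp)
[1] flags=0010 CS?T → r2=0x78
[2] flags=0010 VS?F → skip
[3] flags=0010 → (cmp)
[4] flags=0010 NE?T → r0=0x83
[5] flags=0010 MI?F → skip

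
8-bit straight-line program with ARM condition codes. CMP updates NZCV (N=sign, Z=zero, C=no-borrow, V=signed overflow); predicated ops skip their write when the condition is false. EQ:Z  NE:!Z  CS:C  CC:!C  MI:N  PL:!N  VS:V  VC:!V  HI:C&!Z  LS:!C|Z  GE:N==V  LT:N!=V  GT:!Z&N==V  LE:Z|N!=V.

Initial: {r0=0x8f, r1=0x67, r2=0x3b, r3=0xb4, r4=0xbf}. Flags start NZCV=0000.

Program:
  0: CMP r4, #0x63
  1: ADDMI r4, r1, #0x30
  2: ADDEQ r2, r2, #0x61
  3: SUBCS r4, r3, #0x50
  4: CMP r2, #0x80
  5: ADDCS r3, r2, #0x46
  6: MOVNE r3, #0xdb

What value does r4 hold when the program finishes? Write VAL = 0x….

0: ✓ CMP  NZCV=0011
1: · ADDMI
2: · ADDEQ
3: ✓ SUBCS  r4←0x64
4: ✓ CMP  NZCV=1001
5: · ADDCS
6: ✓ MOVNE  r3←0xdb

VAL = 0x64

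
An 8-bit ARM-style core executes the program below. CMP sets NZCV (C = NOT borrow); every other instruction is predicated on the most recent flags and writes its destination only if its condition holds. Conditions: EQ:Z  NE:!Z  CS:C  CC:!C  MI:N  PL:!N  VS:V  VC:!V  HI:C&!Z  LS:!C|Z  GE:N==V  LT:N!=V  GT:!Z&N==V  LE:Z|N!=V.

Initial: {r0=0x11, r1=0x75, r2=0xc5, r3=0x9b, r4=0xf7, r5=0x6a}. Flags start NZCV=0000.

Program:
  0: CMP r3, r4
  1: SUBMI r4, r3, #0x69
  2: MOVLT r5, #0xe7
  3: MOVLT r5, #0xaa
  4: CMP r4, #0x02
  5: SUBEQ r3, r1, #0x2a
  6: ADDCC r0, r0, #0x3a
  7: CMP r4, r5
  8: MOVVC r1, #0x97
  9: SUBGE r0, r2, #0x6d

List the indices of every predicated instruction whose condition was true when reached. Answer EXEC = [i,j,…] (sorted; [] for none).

[0] flags=1000 → (cmp)
[1] flags=1000 MI?T → r4=0x32
[2] flags=1000 LT?T → r5=0xe7
[3] flags=1000 LT?T → r5=0xaa
[4] flags=0010 → (cmp)
[5] flags=0010 EQ?F → skip
[6] flags=0010 CC?F → skip
[7] flags=1001 → (cmp)
[8] flags=1001 VC?F → skip
[9] flags=1001 GE?T → r0=0x58

EXEC = [1,2,3,9]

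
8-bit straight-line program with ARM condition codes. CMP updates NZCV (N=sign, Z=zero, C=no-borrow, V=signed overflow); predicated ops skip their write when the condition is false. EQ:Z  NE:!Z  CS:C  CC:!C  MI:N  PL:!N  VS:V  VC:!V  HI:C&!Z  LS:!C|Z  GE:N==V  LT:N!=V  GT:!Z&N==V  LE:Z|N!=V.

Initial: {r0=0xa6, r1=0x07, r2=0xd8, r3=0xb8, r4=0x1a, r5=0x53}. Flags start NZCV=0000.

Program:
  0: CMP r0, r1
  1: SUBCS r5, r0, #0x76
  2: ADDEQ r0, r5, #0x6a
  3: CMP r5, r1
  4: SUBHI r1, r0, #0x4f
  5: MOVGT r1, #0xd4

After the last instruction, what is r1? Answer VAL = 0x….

VAL = 0xd4

0: ✓ CMP  NZCV=1010
1: ✓ SUBCS  r5←0x30
2: · ADDEQ
3: ✓ CMP  NZCV=0010
4: ✓ SUBHI  r1←0x57
5: ✓ MOVGT  r1←0xd4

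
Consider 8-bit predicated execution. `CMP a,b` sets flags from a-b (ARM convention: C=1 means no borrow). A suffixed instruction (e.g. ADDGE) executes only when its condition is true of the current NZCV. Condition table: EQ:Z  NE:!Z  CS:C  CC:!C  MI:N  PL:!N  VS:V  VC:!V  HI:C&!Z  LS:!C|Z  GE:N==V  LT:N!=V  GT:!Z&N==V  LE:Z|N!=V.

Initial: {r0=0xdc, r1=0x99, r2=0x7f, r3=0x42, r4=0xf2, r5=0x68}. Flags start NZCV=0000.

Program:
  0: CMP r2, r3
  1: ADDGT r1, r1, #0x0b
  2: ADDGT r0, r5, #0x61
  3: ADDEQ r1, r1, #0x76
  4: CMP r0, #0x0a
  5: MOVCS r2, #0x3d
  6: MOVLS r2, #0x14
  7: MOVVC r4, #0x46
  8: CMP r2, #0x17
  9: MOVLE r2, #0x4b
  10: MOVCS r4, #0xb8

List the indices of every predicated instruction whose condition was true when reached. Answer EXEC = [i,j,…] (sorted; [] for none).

[0] flags=0010 → (cmp)
[1] flags=0010 GT?T → r1=0xa4
[2] flags=0010 GT?T → r0=0xc9
[3] flags=0010 EQ?F → skip
[4] flags=1010 → (cmp)
[5] flags=1010 CS?T → r2=0x3d
[6] flags=1010 LS?F → skip
[7] flags=1010 VC?T → r4=0x46
[8] flags=0010 → (cmp)
[9] flags=0010 LE?F → skip
[10] flags=0010 CS?T → r4=0xb8

EXEC = [1,2,5,7,10]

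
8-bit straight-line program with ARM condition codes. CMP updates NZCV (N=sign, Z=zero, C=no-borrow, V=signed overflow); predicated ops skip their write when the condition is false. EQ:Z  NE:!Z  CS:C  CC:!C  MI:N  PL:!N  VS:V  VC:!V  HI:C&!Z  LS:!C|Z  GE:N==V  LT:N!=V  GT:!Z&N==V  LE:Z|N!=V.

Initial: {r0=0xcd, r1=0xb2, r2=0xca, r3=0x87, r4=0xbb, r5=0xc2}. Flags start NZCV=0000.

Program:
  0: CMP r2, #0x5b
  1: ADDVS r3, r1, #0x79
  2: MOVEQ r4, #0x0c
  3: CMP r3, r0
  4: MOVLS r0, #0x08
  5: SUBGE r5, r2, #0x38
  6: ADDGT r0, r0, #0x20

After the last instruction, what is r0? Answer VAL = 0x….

VAL = 0x28

[0] flags=0011 → (cmp)
[1] flags=0011 VS?T → r3=0x2b
[2] flags=0011 EQ?F → skip
[3] flags=0000 → (cmp)
[4] flags=0000 LS?T → r0=0x08
[5] flags=0000 GE?T → r5=0x92
[6] flags=0000 GT?T → r0=0x28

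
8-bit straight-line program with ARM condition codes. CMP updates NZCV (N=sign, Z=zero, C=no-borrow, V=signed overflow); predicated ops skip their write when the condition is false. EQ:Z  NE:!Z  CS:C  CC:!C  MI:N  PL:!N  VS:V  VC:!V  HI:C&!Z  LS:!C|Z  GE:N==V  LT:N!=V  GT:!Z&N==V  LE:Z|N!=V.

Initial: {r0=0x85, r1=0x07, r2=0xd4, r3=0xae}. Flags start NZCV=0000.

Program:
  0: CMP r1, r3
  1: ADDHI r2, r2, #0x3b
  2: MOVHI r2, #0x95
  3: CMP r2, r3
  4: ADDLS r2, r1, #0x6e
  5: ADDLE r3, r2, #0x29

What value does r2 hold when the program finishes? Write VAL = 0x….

0: ✓ CMP  NZCV=0000
1: · ADDHI
2: · MOVHI
3: ✓ CMP  NZCV=0010
4: · ADDLS
5: · ADDLE

VAL = 0xd4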